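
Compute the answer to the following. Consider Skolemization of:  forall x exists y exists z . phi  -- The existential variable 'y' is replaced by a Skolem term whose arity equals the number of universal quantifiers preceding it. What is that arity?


Quantifier prefix: forall x exists y exists z
'y' is existentially quantified at position 2.
Universal variables preceding it: x
Skolem function arity = 1

1


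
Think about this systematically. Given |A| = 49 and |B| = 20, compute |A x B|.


The Cartesian product A x B contains all ordered pairs (a, b).
|A x B| = |A| * |B| = 49 * 20 = 980

980


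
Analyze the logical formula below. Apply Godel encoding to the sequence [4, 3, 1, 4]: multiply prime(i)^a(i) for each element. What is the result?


Encode each element as an exponent of the corresponding prime:
  2^4 = 16
  3^3 = 27
  5^1 = 5
  7^4 = 2401
Product = 16 * 27 * 5 * 2401 = 5186160

5186160


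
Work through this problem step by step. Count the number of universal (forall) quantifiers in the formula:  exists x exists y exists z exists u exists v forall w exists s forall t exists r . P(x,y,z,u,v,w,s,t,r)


Quantifier prefix: exists x exists y exists z exists u exists v forall w exists s forall t exists r
Mark each quantifier type:
  E E E E E U E U E
Universal count = 2, Existential count = 7
Asked for universal (forall) quantifiers: 2

2


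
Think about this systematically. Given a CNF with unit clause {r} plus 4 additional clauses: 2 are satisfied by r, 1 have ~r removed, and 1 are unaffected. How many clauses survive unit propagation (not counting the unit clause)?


Satisfied (removed): 2
Shortened (remain): 1
Unchanged (remain): 1
Remaining = 1 + 1 = 2

2


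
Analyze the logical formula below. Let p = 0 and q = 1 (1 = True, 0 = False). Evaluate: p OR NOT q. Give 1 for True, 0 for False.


p = 0, q = 1
Operation: p OR NOT q
Evaluate: 0 OR NOT 1 = 0

0


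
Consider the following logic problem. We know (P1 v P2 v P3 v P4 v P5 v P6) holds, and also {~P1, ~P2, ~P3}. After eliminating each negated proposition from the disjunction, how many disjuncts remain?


Original disjuncts (6): P1, P2, P3, P4, P5, P6
Negated (eliminate): ~P1, ~P2, ~P3
Remaining disjuncts: P4, P5, P6
Count = 6 - 3 = 3

3


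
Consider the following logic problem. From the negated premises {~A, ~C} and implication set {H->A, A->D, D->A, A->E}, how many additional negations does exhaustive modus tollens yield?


Initial negated facts: {~A, ~C}
Apply modus tollens to closure:
  ~A and H->A  =>  ~H
  ~A and D->A  =>  ~D
Final negated: {~A, ~C, ~D, ~H}
New negations: {~D, ~H}
Count = 2

2


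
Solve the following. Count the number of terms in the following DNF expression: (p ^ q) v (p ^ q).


A DNF formula is a disjunction of terms (conjunctions).
Terms are separated by v.
Counting the disjuncts: 2 terms.

2


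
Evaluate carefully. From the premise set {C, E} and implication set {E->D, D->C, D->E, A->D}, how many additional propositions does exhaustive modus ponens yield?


Initial facts: {C, E}
Apply modus ponens to closure:
  E and E->D  =>  D
Final known: {C, D, E}
New propositions: {D}
Count = 1

1


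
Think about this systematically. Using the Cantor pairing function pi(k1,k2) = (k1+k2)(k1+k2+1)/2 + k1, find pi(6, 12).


k1 + k2 = 18
(k1+k2)(k1+k2+1)/2 = 18 * 19 / 2 = 171
pi = 171 + 6 = 177

177


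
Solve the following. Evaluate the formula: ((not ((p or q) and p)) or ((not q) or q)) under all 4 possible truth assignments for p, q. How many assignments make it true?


Check all 4 assignments:
p=0, q=0: 1
p=0, q=1: 1
p=1, q=0: 1
p=1, q=1: 1
Count of True = 4

4


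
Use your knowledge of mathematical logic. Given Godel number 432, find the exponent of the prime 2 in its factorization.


Factorize 432 by dividing by 2 repeatedly.
Division steps: 2 divides 432 exactly 4 time(s).
Exponent of 2 = 4

4


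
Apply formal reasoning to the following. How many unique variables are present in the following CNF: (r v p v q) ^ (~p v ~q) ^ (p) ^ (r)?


Identify each variable that appears in the formula.
Variables found: p, q, r
Count = 3

3


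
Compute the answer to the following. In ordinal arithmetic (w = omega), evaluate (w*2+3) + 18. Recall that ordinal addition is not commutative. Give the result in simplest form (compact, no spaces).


Compute (w*2+3) + 18.
Ordinal + is associative but NOT commutative; for finite n>0, n + w = w but w + n stays w+n.
By associativity: (w*2+3) + 18 = w*2 + (3+18) = w*2+21.
Result = w*2+21

w*2+21


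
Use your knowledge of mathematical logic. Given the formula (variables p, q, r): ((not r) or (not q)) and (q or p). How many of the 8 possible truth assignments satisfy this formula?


Evaluate all 8 assignments for p, q, r:
p=0, q=0, r=0: 0
p=0, q=0, r=1: 0
p=0, q=1, r=0: 1
p=0, q=1, r=1: 0
p=1, q=0, r=0: 1
p=1, q=0, r=1: 1
p=1, q=1, r=0: 1
p=1, q=1, r=1: 0
Satisfying count = 4

4


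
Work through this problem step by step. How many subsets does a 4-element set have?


The power set of a set with n elements has 2^n elements.
|P(S)| = 2^4 = 16

16


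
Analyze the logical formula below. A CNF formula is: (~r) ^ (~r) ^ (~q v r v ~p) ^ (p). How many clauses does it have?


A CNF formula is a conjunction of clauses.
Clauses are separated by ^.
Counting the conjuncts: 4 clauses.

4


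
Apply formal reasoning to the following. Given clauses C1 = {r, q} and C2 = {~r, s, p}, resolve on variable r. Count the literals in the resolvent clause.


Remove r from C1 and ~r from C2.
C1 remainder: {q}
C2 remainder: {s, p}
Union (resolvent): {p, q, s}
Resolvent has 3 literal(s).

3


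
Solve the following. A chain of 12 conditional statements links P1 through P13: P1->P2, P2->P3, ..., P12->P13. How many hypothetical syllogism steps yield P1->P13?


With 12 implications in a chain connecting 13 propositions:
P1->P2, P2->P3, ..., P12->P13
Steps needed = (number of implications) - 1 = 12 - 1 = 11

11


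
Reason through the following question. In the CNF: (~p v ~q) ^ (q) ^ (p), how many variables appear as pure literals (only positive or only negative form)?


Check each variable for pure literal status:
p: mixed (not pure)
q: mixed (not pure)
r: absent (not pure)
Pure literal count = 0

0


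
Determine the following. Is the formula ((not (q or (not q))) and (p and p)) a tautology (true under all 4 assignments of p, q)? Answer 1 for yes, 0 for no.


Check all 4 assignments:
p=0, q=0: 0
p=0, q=1: 0
p=1, q=0: 0
p=1, q=1: 0
Satisfying count = 0/4.
Tautology iff count = 4: no.

0


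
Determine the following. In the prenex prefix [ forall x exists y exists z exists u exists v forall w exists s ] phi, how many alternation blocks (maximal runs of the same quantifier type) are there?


Quantifier-type sequence: A E E E E A E  (A=forall, E=exists)
Group into maximal same-type runs:
  Ax1 | Ex4 | Ax1 | Ex1
Number of blocks = 4

4


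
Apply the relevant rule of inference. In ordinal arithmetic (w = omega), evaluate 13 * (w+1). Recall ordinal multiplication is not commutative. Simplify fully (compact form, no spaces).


Compute 13 * (w+1).
Ordinal * is associative and left-distributive over +, but NOT commutative; for finite n>1, n*w = w but w*n stays w*n.
By left-distributivity: 13 * (w+1) = 13*w + 13*1 = w + 13 = w+13.
Result = w+13

w+13


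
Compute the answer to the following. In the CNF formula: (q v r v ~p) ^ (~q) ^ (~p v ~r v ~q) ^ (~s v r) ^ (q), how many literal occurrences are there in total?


Counting literals in each clause:
Clause 1: 3 literal(s)
Clause 2: 1 literal(s)
Clause 3: 3 literal(s)
Clause 4: 2 literal(s)
Clause 5: 1 literal(s)
Total = 10

10


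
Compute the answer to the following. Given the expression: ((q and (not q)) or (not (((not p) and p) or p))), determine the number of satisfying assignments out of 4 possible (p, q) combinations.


Check all 4 assignments:
p=0, q=0: 1
p=0, q=1: 1
p=1, q=0: 0
p=1, q=1: 0
Count of True = 2

2


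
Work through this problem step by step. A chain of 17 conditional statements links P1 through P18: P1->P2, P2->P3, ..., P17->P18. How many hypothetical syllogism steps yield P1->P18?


With 17 implications in a chain connecting 18 propositions:
P1->P2, P2->P3, ..., P17->P18
Steps needed = (number of implications) - 1 = 17 - 1 = 16

16


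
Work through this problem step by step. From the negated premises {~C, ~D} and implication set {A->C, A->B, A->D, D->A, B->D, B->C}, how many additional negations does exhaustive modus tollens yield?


Initial negated facts: {~C, ~D}
Apply modus tollens to closure:
  ~C and A->C  =>  ~A
  ~D and B->D  =>  ~B
Final negated: {~A, ~B, ~C, ~D}
New negations: {~A, ~B}
Count = 2

2


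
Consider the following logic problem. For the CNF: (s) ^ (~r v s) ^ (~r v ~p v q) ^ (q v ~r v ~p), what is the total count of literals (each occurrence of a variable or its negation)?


Counting literals in each clause:
Clause 1: 1 literal(s)
Clause 2: 2 literal(s)
Clause 3: 3 literal(s)
Clause 4: 3 literal(s)
Total = 9

9


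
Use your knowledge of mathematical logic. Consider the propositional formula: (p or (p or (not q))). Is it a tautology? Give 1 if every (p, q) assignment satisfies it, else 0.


Check all 4 assignments:
p=0, q=0: 1
p=0, q=1: 0
p=1, q=0: 1
p=1, q=1: 1
Satisfying count = 3/4.
Tautology iff count = 4: no.

0


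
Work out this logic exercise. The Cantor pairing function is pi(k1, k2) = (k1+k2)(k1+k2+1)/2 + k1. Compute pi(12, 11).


k1 + k2 = 23
(k1+k2)(k1+k2+1)/2 = 23 * 24 / 2 = 276
pi = 276 + 12 = 288

288


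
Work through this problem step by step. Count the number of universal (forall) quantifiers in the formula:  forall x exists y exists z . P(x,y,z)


Quantifier prefix: forall x exists y exists z
Mark each quantifier type:
  U E E
Universal count = 1, Existential count = 2
Asked for universal (forall) quantifiers: 1

1


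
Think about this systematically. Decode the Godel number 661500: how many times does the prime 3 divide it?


Factorize 661500 by dividing by 3 repeatedly.
Division steps: 3 divides 661500 exactly 3 time(s).
Exponent of 3 = 3

3


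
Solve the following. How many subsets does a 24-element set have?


The power set of a set with n elements has 2^n elements.
|P(S)| = 2^24 = 16777216

16777216


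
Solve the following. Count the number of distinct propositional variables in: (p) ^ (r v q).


Identify each variable that appears in the formula.
Variables found: p, q, r
Count = 3

3


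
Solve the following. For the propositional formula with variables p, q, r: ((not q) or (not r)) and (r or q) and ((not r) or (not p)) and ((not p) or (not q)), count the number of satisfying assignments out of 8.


Evaluate all 8 assignments for p, q, r:
p=0, q=0, r=0: 0
p=0, q=0, r=1: 1
p=0, q=1, r=0: 1
p=0, q=1, r=1: 0
p=1, q=0, r=0: 0
p=1, q=0, r=1: 0
p=1, q=1, r=0: 0
p=1, q=1, r=1: 0
Satisfying count = 2

2


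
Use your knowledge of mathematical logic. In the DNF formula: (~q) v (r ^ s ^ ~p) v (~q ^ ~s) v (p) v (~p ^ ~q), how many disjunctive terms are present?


A DNF formula is a disjunction of terms (conjunctions).
Terms are separated by v.
Counting the disjuncts: 5 terms.

5


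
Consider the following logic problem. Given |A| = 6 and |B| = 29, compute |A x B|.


The Cartesian product A x B contains all ordered pairs (a, b).
|A x B| = |A| * |B| = 6 * 29 = 174

174


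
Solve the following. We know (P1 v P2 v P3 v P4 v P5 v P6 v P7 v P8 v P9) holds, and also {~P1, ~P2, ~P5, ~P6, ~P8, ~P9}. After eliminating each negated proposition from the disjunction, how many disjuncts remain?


Original disjuncts (9): P1, P2, P3, P4, P5, P6, P7, P8, P9
Negated (eliminate): ~P1, ~P2, ~P5, ~P6, ~P8, ~P9
Remaining disjuncts: P3, P4, P7
Count = 9 - 6 = 3

3


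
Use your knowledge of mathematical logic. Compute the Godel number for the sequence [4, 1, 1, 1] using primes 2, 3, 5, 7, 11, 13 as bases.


Encode each element as an exponent of the corresponding prime:
  2^4 = 16
  3^1 = 3
  5^1 = 5
  7^1 = 7
Product = 16 * 3 * 5 * 7 = 1680

1680


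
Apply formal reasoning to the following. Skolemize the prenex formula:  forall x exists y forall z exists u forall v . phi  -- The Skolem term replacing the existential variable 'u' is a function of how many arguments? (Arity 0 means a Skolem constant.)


Quantifier prefix: forall x exists y forall z exists u forall v
'u' is existentially quantified at position 4.
Universal variables preceding it: x, z
Skolem function arity = 2

2


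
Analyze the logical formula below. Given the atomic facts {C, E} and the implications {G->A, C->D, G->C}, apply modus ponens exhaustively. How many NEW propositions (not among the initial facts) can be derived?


Initial facts: {C, E}
Apply modus ponens to closure:
  C and C->D  =>  D
Final known: {C, D, E}
New propositions: {D}
Count = 1

1


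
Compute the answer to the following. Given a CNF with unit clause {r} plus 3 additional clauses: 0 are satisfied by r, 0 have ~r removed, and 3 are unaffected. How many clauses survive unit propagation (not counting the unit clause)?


Satisfied (removed): 0
Shortened (remain): 0
Unchanged (remain): 3
Remaining = 0 + 3 = 3

3


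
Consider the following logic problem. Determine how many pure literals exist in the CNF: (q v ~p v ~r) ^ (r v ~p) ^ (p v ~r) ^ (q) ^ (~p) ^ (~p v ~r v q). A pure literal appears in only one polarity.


Check each variable for pure literal status:
p: mixed (not pure)
q: pure positive
r: mixed (not pure)
Pure literal count = 1

1


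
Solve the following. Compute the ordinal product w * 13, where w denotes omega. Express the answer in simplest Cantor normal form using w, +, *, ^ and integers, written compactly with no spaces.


Compute w * 13.
Ordinal * is associative and left-distributive over +, but NOT commutative; for finite n>1, n*w = w but w*n stays w*n.
w * 13 means 13 copies of w concatenated: w*13.
Result = w*13

w*13


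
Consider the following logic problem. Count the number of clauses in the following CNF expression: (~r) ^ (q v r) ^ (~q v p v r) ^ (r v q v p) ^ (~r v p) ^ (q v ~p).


A CNF formula is a conjunction of clauses.
Clauses are separated by ^.
Counting the conjuncts: 6 clauses.

6


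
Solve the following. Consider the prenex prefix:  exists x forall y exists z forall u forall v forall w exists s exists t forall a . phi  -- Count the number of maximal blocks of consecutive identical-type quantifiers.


Quantifier-type sequence: E A E A A A E E A  (A=forall, E=exists)
Group into maximal same-type runs:
  Ex1 | Ax1 | Ex1 | Ax3 | Ex2 | Ax1
Number of blocks = 6

6


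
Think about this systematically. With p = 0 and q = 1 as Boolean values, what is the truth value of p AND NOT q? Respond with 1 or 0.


p = 0, q = 1
Operation: p AND NOT q
Evaluate: 0 AND NOT 1 = 0

0


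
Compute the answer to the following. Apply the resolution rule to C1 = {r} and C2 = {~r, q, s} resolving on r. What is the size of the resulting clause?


Remove r from C1 and ~r from C2.
C1 remainder: {}
C2 remainder: {q, s}
Union (resolvent): {q, s}
Resolvent has 2 literal(s).

2


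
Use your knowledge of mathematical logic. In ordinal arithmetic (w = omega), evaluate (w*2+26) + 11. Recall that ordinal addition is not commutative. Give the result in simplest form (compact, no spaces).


Compute (w*2+26) + 11.
Ordinal + is associative but NOT commutative; for finite n>0, n + w = w but w + n stays w+n.
By associativity: (w*2+26) + 11 = w*2 + (26+11) = w*2+37.
Result = w*2+37

w*2+37


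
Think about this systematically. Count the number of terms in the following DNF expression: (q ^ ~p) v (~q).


A DNF formula is a disjunction of terms (conjunctions).
Terms are separated by v.
Counting the disjuncts: 2 terms.

2


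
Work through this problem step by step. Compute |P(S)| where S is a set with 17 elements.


The power set of a set with n elements has 2^n elements.
|P(S)| = 2^17 = 131072

131072


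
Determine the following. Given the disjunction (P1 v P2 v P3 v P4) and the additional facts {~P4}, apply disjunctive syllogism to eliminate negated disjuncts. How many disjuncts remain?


Original disjuncts (4): P1, P2, P3, P4
Negated (eliminate): ~P4
Remaining disjuncts: P1, P2, P3
Count = 4 - 1 = 3

3


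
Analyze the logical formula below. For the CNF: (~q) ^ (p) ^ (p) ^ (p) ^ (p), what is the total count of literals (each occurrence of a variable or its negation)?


Counting literals in each clause:
Clause 1: 1 literal(s)
Clause 2: 1 literal(s)
Clause 3: 1 literal(s)
Clause 4: 1 literal(s)
Clause 5: 1 literal(s)
Total = 5

5


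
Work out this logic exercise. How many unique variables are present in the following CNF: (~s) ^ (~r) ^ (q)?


Identify each variable that appears in the formula.
Variables found: q, r, s
Count = 3

3


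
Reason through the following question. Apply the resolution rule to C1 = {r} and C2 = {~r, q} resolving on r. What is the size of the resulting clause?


Remove r from C1 and ~r from C2.
C1 remainder: {}
C2 remainder: {q}
Union (resolvent): {q}
Resolvent has 1 literal(s).

1


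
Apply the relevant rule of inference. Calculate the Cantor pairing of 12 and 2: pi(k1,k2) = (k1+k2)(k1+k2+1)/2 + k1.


k1 + k2 = 14
(k1+k2)(k1+k2+1)/2 = 14 * 15 / 2 = 105
pi = 105 + 12 = 117

117


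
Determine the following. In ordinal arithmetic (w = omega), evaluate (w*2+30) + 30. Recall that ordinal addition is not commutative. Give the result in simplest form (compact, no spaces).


Compute (w*2+30) + 30.
Ordinal + is associative but NOT commutative; for finite n>0, n + w = w but w + n stays w+n.
By associativity: (w*2+30) + 30 = w*2 + (30+30) = w*2+60.
Result = w*2+60

w*2+60


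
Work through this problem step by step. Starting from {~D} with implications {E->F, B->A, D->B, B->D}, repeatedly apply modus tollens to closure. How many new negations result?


Initial negated facts: {~D}
Apply modus tollens to closure:
  ~D and B->D  =>  ~B
Final negated: {~B, ~D}
New negations: {~B}
Count = 1

1


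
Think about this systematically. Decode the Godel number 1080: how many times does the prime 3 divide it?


Factorize 1080 by dividing by 3 repeatedly.
Division steps: 3 divides 1080 exactly 3 time(s).
Exponent of 3 = 3

3


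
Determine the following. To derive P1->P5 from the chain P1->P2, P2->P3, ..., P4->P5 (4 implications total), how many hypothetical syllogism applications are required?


With 4 implications in a chain connecting 5 propositions:
P1->P2, P2->P3, ..., P4->P5
Steps needed = (number of implications) - 1 = 4 - 1 = 3

3


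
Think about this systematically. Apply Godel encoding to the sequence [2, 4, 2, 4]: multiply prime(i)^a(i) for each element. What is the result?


Encode each element as an exponent of the corresponding prime:
  2^2 = 4
  3^4 = 81
  5^2 = 25
  7^4 = 2401
Product = 4 * 81 * 25 * 2401 = 19448100

19448100


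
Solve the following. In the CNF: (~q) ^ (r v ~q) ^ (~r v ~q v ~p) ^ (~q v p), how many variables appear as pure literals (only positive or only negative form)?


Check each variable for pure literal status:
p: mixed (not pure)
q: pure negative
r: mixed (not pure)
Pure literal count = 1

1


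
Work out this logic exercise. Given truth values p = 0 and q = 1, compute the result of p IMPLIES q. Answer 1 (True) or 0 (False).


p = 0, q = 1
Operation: p IMPLIES q
Evaluate: 0 IMPLIES 1 = 1

1


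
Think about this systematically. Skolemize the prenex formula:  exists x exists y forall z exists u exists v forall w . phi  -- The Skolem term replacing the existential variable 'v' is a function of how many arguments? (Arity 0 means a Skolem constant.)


Quantifier prefix: exists x exists y forall z exists u exists v forall w
'v' is existentially quantified at position 5.
Universal variables preceding it: z
Skolem function arity = 1

1


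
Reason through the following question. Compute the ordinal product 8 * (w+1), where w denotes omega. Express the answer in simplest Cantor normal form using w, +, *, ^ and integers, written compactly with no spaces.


Compute 8 * (w+1).
Ordinal * is associative and left-distributive over +, but NOT commutative; for finite n>1, n*w = w but w*n stays w*n.
By left-distributivity: 8 * (w+1) = 8*w + 8*1 = w + 8 = w+8.
Result = w+8

w+8


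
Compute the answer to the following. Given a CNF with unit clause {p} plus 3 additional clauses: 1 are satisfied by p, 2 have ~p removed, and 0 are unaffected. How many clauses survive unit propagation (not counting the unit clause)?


Satisfied (removed): 1
Shortened (remain): 2
Unchanged (remain): 0
Remaining = 2 + 0 = 2

2


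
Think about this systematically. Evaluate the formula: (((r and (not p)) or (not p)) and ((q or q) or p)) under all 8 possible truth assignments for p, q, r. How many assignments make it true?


Check all 8 assignments:
p=0, q=0, r=0: 0
p=0, q=0, r=1: 0
p=0, q=1, r=0: 1
p=0, q=1, r=1: 1
p=1, q=0, r=0: 0
p=1, q=0, r=1: 0
p=1, q=1, r=0: 0
p=1, q=1, r=1: 0
Count of True = 2

2


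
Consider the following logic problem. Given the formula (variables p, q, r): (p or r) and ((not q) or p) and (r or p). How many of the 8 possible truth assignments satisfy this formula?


Evaluate all 8 assignments for p, q, r:
p=0, q=0, r=0: 0
p=0, q=0, r=1: 1
p=0, q=1, r=0: 0
p=0, q=1, r=1: 0
p=1, q=0, r=0: 1
p=1, q=0, r=1: 1
p=1, q=1, r=0: 1
p=1, q=1, r=1: 1
Satisfying count = 5

5


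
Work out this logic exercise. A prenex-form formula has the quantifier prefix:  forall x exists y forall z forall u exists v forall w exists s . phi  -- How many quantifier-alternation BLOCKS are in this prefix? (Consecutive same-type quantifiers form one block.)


Quantifier-type sequence: A E A A E A E  (A=forall, E=exists)
Group into maximal same-type runs:
  Ax1 | Ex1 | Ax2 | Ex1 | Ax1 | Ex1
Number of blocks = 6

6


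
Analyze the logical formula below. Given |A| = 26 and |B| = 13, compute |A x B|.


The Cartesian product A x B contains all ordered pairs (a, b).
|A x B| = |A| * |B| = 26 * 13 = 338

338


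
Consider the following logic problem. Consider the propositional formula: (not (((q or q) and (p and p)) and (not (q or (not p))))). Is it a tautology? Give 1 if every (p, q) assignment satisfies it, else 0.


Check all 4 assignments:
p=0, q=0: 1
p=0, q=1: 1
p=1, q=0: 1
p=1, q=1: 1
Satisfying count = 4/4.
Tautology iff count = 4: yes.

1


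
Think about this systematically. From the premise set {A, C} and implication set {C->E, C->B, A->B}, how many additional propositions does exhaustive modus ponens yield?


Initial facts: {A, C}
Apply modus ponens to closure:
  C and C->E  =>  E
  C and C->B  =>  B
Final known: {A, B, C, E}
New propositions: {B, E}
Count = 2

2


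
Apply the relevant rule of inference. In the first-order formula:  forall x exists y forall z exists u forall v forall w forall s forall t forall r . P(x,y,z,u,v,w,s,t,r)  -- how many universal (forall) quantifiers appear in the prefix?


Quantifier prefix: forall x exists y forall z exists u forall v forall w forall s forall t forall r
Mark each quantifier type:
  U E U E U U U U U
Universal count = 7, Existential count = 2
Asked for universal (forall) quantifiers: 7

7


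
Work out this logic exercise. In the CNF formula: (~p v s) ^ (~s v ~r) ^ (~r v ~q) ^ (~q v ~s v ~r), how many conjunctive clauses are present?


A CNF formula is a conjunction of clauses.
Clauses are separated by ^.
Counting the conjuncts: 4 clauses.

4


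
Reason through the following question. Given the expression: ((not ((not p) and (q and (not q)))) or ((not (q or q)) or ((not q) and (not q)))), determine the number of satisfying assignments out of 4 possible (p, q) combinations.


Check all 4 assignments:
p=0, q=0: 1
p=0, q=1: 1
p=1, q=0: 1
p=1, q=1: 1
Count of True = 4

4


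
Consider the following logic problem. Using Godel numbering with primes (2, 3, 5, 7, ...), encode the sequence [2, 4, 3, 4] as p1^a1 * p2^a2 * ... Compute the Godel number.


Encode each element as an exponent of the corresponding prime:
  2^2 = 4
  3^4 = 81
  5^3 = 125
  7^4 = 2401
Product = 4 * 81 * 125 * 2401 = 97240500

97240500


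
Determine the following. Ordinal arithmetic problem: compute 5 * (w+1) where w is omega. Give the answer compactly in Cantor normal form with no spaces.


Compute 5 * (w+1).
Ordinal * is associative and left-distributive over +, but NOT commutative; for finite n>1, n*w = w but w*n stays w*n.
By left-distributivity: 5 * (w+1) = 5*w + 5*1 = w + 5 = w+5.
Result = w+5

w+5


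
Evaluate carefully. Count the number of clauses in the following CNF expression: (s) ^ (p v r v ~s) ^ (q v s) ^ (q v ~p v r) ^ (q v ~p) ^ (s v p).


A CNF formula is a conjunction of clauses.
Clauses are separated by ^.
Counting the conjuncts: 6 clauses.

6


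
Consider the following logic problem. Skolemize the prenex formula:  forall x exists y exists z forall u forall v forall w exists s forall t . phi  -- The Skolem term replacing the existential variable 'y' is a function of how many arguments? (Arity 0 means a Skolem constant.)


Quantifier prefix: forall x exists y exists z forall u forall v forall w exists s forall t
'y' is existentially quantified at position 2.
Universal variables preceding it: x
Skolem function arity = 1

1


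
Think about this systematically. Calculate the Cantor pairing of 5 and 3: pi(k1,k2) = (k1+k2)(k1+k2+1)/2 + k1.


k1 + k2 = 8
(k1+k2)(k1+k2+1)/2 = 8 * 9 / 2 = 36
pi = 36 + 5 = 41

41


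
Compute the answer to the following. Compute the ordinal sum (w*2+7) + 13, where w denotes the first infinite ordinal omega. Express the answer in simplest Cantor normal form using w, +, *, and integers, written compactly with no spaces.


Compute (w*2+7) + 13.
Ordinal + is associative but NOT commutative; for finite n>0, n + w = w but w + n stays w+n.
By associativity: (w*2+7) + 13 = w*2 + (7+13) = w*2+20.
Result = w*2+20

w*2+20


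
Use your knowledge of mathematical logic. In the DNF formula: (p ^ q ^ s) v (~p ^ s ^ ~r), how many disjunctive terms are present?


A DNF formula is a disjunction of terms (conjunctions).
Terms are separated by v.
Counting the disjuncts: 2 terms.

2


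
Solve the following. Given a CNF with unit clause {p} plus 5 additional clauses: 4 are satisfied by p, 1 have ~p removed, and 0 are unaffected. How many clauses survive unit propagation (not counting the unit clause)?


Satisfied (removed): 4
Shortened (remain): 1
Unchanged (remain): 0
Remaining = 1 + 0 = 1

1


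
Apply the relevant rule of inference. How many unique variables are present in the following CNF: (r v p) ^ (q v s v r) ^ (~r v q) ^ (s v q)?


Identify each variable that appears in the formula.
Variables found: p, q, r, s
Count = 4

4


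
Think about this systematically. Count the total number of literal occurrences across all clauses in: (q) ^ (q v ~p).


Counting literals in each clause:
Clause 1: 1 literal(s)
Clause 2: 2 literal(s)
Total = 3

3


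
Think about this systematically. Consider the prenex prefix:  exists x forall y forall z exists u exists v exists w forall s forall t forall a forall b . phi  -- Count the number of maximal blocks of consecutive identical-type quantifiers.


Quantifier-type sequence: E A A E E E A A A A  (A=forall, E=exists)
Group into maximal same-type runs:
  Ex1 | Ax2 | Ex3 | Ax4
Number of blocks = 4

4


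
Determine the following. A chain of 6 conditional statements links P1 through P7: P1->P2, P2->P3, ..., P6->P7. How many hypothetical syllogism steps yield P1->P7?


With 6 implications in a chain connecting 7 propositions:
P1->P2, P2->P3, ..., P6->P7
Steps needed = (number of implications) - 1 = 6 - 1 = 5

5


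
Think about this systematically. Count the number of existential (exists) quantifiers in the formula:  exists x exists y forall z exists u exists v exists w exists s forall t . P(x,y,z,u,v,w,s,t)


Quantifier prefix: exists x exists y forall z exists u exists v exists w exists s forall t
Mark each quantifier type:
  E E U E E E E U
Universal count = 2, Existential count = 6
Asked for existential (exists) quantifiers: 6

6


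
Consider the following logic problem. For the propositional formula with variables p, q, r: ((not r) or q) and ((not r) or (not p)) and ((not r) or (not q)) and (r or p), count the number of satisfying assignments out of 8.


Evaluate all 8 assignments for p, q, r:
p=0, q=0, r=0: 0
p=0, q=0, r=1: 0
p=0, q=1, r=0: 0
p=0, q=1, r=1: 0
p=1, q=0, r=0: 1
p=1, q=0, r=1: 0
p=1, q=1, r=0: 1
p=1, q=1, r=1: 0
Satisfying count = 2

2


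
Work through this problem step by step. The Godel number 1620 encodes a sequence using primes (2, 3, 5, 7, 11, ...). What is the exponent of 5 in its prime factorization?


Factorize 1620 by dividing by 5 repeatedly.
Division steps: 5 divides 1620 exactly 1 time(s).
Exponent of 5 = 1

1


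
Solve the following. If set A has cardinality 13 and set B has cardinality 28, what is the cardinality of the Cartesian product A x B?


The Cartesian product A x B contains all ordered pairs (a, b).
|A x B| = |A| * |B| = 13 * 28 = 364

364


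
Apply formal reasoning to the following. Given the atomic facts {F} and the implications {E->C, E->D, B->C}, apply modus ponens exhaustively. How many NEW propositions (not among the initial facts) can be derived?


Initial facts: {F}
Apply modus ponens to closure:
  (no implication fires)
Final known: {F}
New propositions: {(none)}
Count = 0

0


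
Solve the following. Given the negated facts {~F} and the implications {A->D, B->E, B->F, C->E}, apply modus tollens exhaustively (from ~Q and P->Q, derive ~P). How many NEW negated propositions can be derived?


Initial negated facts: {~F}
Apply modus tollens to closure:
  ~F and B->F  =>  ~B
Final negated: {~B, ~F}
New negations: {~B}
Count = 1

1


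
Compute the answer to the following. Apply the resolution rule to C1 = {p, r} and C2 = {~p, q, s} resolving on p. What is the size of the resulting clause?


Remove p from C1 and ~p from C2.
C1 remainder: {r}
C2 remainder: {q, s}
Union (resolvent): {q, r, s}
Resolvent has 3 literal(s).

3


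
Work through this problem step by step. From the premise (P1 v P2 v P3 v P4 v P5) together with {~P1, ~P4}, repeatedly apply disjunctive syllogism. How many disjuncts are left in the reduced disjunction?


Original disjuncts (5): P1, P2, P3, P4, P5
Negated (eliminate): ~P1, ~P4
Remaining disjuncts: P2, P3, P5
Count = 5 - 2 = 3

3


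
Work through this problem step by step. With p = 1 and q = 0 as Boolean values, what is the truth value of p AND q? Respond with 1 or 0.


p = 1, q = 0
Operation: p AND q
Evaluate: 1 AND 0 = 0

0


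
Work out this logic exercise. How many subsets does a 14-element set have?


The power set of a set with n elements has 2^n elements.
|P(S)| = 2^14 = 16384

16384


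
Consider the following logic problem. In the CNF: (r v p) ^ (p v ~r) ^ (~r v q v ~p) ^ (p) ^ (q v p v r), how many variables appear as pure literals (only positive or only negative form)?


Check each variable for pure literal status:
p: mixed (not pure)
q: pure positive
r: mixed (not pure)
Pure literal count = 1

1


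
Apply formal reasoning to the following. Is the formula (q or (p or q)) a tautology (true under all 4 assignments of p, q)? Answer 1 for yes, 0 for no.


Check all 4 assignments:
p=0, q=0: 0
p=0, q=1: 1
p=1, q=0: 1
p=1, q=1: 1
Satisfying count = 3/4.
Tautology iff count = 4: no.

0


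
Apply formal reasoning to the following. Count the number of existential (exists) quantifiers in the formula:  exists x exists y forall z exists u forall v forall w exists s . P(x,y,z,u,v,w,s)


Quantifier prefix: exists x exists y forall z exists u forall v forall w exists s
Mark each quantifier type:
  E E U E U U E
Universal count = 3, Existential count = 4
Asked for existential (exists) quantifiers: 4

4


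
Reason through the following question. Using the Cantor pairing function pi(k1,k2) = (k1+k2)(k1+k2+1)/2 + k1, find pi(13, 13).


k1 + k2 = 26
(k1+k2)(k1+k2+1)/2 = 26 * 27 / 2 = 351
pi = 351 + 13 = 364

364


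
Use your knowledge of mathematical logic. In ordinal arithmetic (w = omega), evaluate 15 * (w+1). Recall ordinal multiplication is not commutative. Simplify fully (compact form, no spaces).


Compute 15 * (w+1).
Ordinal * is associative and left-distributive over +, but NOT commutative; for finite n>1, n*w = w but w*n stays w*n.
By left-distributivity: 15 * (w+1) = 15*w + 15*1 = w + 15 = w+15.
Result = w+15

w+15


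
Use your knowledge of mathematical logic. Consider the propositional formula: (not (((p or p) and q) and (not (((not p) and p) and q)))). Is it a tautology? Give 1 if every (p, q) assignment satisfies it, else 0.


Check all 4 assignments:
p=0, q=0: 1
p=0, q=1: 1
p=1, q=0: 1
p=1, q=1: 0
Satisfying count = 3/4.
Tautology iff count = 4: no.

0


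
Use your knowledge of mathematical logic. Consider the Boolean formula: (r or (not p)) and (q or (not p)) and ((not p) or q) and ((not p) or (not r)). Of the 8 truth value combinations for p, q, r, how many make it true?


Evaluate all 8 assignments for p, q, r:
p=0, q=0, r=0: 1
p=0, q=0, r=1: 1
p=0, q=1, r=0: 1
p=0, q=1, r=1: 1
p=1, q=0, r=0: 0
p=1, q=0, r=1: 0
p=1, q=1, r=0: 0
p=1, q=1, r=1: 0
Satisfying count = 4

4


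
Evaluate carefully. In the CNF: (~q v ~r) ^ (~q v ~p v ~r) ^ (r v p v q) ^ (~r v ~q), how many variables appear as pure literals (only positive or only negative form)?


Check each variable for pure literal status:
p: mixed (not pure)
q: mixed (not pure)
r: mixed (not pure)
Pure literal count = 0

0


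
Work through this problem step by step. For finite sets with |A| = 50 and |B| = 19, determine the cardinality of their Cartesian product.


The Cartesian product A x B contains all ordered pairs (a, b).
|A x B| = |A| * |B| = 50 * 19 = 950

950


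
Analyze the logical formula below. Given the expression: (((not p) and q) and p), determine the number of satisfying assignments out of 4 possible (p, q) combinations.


Check all 4 assignments:
p=0, q=0: 0
p=0, q=1: 0
p=1, q=0: 0
p=1, q=1: 0
Count of True = 0

0


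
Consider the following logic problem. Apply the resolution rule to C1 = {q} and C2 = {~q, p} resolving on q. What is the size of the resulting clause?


Remove q from C1 and ~q from C2.
C1 remainder: {}
C2 remainder: {p}
Union (resolvent): {p}
Resolvent has 1 literal(s).

1


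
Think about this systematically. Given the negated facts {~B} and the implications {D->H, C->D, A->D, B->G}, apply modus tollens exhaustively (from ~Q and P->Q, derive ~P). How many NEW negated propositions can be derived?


Initial negated facts: {~B}
Apply modus tollens to closure:
  (no implication fires)
Final negated: {~B}
New negations: {(none)}
Count = 0

0


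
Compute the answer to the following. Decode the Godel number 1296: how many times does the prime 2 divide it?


Factorize 1296 by dividing by 2 repeatedly.
Division steps: 2 divides 1296 exactly 4 time(s).
Exponent of 2 = 4

4


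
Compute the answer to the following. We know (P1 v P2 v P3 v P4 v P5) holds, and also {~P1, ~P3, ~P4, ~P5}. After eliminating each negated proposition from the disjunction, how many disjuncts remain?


Original disjuncts (5): P1, P2, P3, P4, P5
Negated (eliminate): ~P1, ~P3, ~P4, ~P5
Remaining disjuncts: P2
Count = 5 - 4 = 1

1


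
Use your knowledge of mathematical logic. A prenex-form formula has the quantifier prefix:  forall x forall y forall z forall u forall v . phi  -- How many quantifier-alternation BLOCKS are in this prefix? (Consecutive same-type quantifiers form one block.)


Quantifier-type sequence: A A A A A  (A=forall, E=exists)
Group into maximal same-type runs:
  Ax5
Number of blocks = 1

1


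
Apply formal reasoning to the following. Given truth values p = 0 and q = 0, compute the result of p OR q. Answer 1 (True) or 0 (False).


p = 0, q = 0
Operation: p OR q
Evaluate: 0 OR 0 = 0

0


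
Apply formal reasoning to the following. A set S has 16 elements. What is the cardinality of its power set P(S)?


The power set of a set with n elements has 2^n elements.
|P(S)| = 2^16 = 65536

65536


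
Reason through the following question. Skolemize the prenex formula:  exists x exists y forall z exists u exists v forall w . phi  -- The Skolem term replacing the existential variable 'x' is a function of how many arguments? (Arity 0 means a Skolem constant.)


Quantifier prefix: exists x exists y forall z exists u exists v forall w
'x' is existentially quantified at position 1.
No universal quantifiers precede it.
Skolem function arity = 0 (a Skolem constant)

0


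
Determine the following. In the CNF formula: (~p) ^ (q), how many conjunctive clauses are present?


A CNF formula is a conjunction of clauses.
Clauses are separated by ^.
Counting the conjuncts: 2 clauses.

2


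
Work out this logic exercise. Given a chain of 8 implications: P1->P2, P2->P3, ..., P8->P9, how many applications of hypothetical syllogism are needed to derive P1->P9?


With 8 implications in a chain connecting 9 propositions:
P1->P2, P2->P3, ..., P8->P9
Steps needed = (number of implications) - 1 = 8 - 1 = 7

7


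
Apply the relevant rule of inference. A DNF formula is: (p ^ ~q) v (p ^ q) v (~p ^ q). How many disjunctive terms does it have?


A DNF formula is a disjunction of terms (conjunctions).
Terms are separated by v.
Counting the disjuncts: 3 terms.

3


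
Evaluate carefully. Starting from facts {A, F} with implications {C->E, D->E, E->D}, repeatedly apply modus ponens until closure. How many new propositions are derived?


Initial facts: {A, F}
Apply modus ponens to closure:
  (no implication fires)
Final known: {A, F}
New propositions: {(none)}
Count = 0

0


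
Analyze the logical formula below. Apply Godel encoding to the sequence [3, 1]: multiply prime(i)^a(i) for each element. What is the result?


Encode each element as an exponent of the corresponding prime:
  2^3 = 8
  3^1 = 3
Product = 8 * 3 = 24

24


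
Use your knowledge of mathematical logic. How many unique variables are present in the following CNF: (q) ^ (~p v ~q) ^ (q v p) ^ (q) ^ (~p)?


Identify each variable that appears in the formula.
Variables found: p, q
Count = 2

2


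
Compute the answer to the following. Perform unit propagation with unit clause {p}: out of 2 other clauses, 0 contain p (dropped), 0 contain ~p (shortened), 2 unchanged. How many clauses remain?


Satisfied (removed): 0
Shortened (remain): 0
Unchanged (remain): 2
Remaining = 0 + 2 = 2

2


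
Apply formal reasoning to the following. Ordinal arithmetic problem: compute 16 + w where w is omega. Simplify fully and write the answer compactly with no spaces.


Compute 16 + w.
Ordinal + is associative but NOT commutative; for finite n>0, n + w = w but w + n stays w+n.
Any finite left addend is absorbed by w on the right: 16 + w = w.
Result = w

w


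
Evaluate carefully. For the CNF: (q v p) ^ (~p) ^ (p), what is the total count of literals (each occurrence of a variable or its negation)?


Counting literals in each clause:
Clause 1: 2 literal(s)
Clause 2: 1 literal(s)
Clause 3: 1 literal(s)
Total = 4

4


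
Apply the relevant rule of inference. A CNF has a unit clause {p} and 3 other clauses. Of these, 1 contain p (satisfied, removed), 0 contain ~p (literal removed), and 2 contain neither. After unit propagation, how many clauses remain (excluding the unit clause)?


Satisfied (removed): 1
Shortened (remain): 0
Unchanged (remain): 2
Remaining = 0 + 2 = 2

2


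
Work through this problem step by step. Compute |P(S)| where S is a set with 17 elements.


The power set of a set with n elements has 2^n elements.
|P(S)| = 2^17 = 131072

131072
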